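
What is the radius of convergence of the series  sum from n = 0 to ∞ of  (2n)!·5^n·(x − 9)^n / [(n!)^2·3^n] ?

The ratio of consecutive coefficients is (2n+1)·(2n+2)/(n+1)² · 5/3 → 20/3.
The series converges when 20/3 · |x − 9| < 1, giving R = 3/20.

R = 3/20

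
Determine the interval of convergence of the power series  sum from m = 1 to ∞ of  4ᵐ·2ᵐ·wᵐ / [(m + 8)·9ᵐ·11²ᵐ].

[-1089/8, 1089/8)

By the ratio test, |a_{m+1}/a_m| = [(m + 8)/((m+1) + 8)] · 4·2/(9·121) → 8/1089.
Hence the series converges for |w| < 1/(8/1089) = 1089/8, so the radius of convergence is 1089/8.
When w = 1089/8, comparison with the harmonic series Σ 1/m shows the series diverges.
Check w = -1089/8: an alternating series whose terms decrease to 0 in absolute value, so it converges by the Leibniz criterion.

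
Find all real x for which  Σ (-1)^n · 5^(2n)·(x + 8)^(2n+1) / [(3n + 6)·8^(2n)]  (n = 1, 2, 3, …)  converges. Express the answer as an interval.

By the ratio test, |a_{n+1}/a_n| = [(3n + 6)/(3(n+1) + 6)] · 25/64 → 25/64.
Writing y = (x + 8)², the series in y has radius 64/25, so |x + 8| < √(64/25) = 8/5 and R = 8/5.
At x = -32/5: the terms alternate in sign and decrease monotonically to 0 in absolute value (size ~ c/n), so the alternating series test gives convergence.
When x = -48/5, the terms alternate in sign and decrease monotonically to 0 in absolute value (size ~ c/n), so the alternating series test gives convergence.

[-48/5, -32/5]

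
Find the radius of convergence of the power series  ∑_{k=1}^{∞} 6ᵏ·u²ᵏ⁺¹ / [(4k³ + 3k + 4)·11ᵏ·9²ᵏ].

R = 3√66/2

Apply the ratio test: |a_{k+1}| / |a_k| = [(4k³ + 3k + 4)/(4(k+1)³ + 3(k+1) + 4)] · 6/(11·81), which tends to 2/297 as k → ∞.
Writing y = u², the series in y has radius 297/2, so |u| < √(297/2) and R = 3√66/2.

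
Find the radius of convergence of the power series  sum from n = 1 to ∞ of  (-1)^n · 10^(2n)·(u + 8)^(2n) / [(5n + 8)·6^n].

R = √6/10

Ratio test: |a_{n+1}/a_n| = [(5n + 8)/(5(n+1) + 8)] · 100/6 → 50/3 as n → ∞.
Writing y = (u + 8)², the series in y has radius 3/50, so |u + 8| < √(3/50) and R = √6/10.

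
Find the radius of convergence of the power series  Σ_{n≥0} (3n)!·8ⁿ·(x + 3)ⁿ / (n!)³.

The ratio of consecutive coefficients is (3n+1)·(3n+2)·(3n+3)/(n+1)³ · 8 → 216.
Hence the series converges for |x + 3| < 1/(216) = 1/216, so the radius of convergence is 1/216.

R = 1/216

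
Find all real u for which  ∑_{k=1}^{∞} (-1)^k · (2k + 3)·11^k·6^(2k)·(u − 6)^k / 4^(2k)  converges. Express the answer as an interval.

(590/99, 598/99)

By the ratio test, |a_{k+1}/a_k| = [(2(k+1) + 3)/(2k + 3)] · 11·36/16 → 99/4.
Thus R = 1/(99/4) = 4/99.
When u = 598/99, the terms do not tend to 0, so the series diverges.
At u = 590/99: the terms have absolute value of order k, which does not tend to 0, so the series diverges by the divergence test.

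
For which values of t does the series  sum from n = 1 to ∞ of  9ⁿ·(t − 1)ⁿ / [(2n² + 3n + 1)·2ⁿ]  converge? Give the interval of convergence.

Ratio test: |a_{n+1}/a_n| = [(2n² + 3n + 1)/(2(n+1)² + 3(n+1) + 1)] · 9/2 → 9/2 as n → ∞.
Convergence for |t − 1| · 9/2 < 1, i.e. |t − 1| < 2/9. So R = 2/9.
Check t = 11/9: the series is dominated by a constant times Σ 1/n², which converges (p = 2 > 1).
Check t = 7/9: absolute convergence follows by limit comparison with Σ 1/n².

[7/9, 11/9]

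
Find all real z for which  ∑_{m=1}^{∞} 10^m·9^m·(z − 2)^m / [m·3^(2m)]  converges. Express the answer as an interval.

The ratio of consecutive coefficients is [m/(m+1)] · 10·9/9 → 10.
Hence the series converges for |z − 2| < 1/(10) = 1/10, so the radius of convergence is 1/10.
When z = 21/10, comparison with the harmonic series Σ 1/m shows the series diverges.
Endpoint z = 19/10: convergence follows from the alternating series test (terms decrease monotonically to 0).

[19/10, 21/10)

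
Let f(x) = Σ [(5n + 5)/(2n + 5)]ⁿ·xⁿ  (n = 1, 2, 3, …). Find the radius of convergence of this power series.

Root test: |a_n|^(1/n) = (5n + 5)/(2n + 5) → 5/2.
Convergence for |x| · 5/2 < 1, i.e. |x| < 2/5. So R = 2/5.

R = 2/5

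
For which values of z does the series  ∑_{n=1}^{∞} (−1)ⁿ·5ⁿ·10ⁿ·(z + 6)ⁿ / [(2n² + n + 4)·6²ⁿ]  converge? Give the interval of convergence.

Ratio test: |a_{n+1}/a_n| = [(2n² + n + 4)/(2(n+1)² + (n+1) + 4)] · 5·10/36 → 25/18 as n → ∞.
Convergence for |z + 6| · 25/18 < 1, i.e. |z + 6| < 18/25. So R = 18/25.
At z = -132/25: absolute convergence follows by limit comparison with Σ 1/n².
When z = -168/25, the terms are on the order of 1/n², so the series converges absolutely by comparison with the p-series (p = 2 > 1).

[-168/25, -132/25]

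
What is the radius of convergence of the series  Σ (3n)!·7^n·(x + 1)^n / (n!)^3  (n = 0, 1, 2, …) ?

R = 1/189

The ratio of consecutive coefficients is (3n+1)·(3n+2)·(3n+3)/(n+1)³ · 7 → 189.
Thus R = 1/(189) = 1/189.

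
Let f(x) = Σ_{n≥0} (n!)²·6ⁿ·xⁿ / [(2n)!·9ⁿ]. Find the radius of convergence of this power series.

R = 6

The ratio of consecutive coefficients is (n+1)²/[(2n+1)·(2n+2)] · 6/9 → 1/6.
Thus R = 1/(1/6) = 6.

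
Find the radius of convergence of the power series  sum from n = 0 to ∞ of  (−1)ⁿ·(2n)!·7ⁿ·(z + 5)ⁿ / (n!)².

R = 1/28

By the ratio test, |a_{n+1}/a_n| = (2n+1)·(2n+2)/(n+1)² · 7 → 28.
Hence the series converges for |z + 5| < 1/(28) = 1/28, so the radius of convergence is 1/28.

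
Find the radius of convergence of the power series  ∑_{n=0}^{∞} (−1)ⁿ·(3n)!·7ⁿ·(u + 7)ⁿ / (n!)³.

R = 1/189

The ratio of consecutive coefficients is (3n+1)·(3n+2)·(3n+3)/(n+1)³ · 7 → 189.
Hence the series converges for |u + 7| < 1/(189) = 1/189, so the radius of convergence is 1/189.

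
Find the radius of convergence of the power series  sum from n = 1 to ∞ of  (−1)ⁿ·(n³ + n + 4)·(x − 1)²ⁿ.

R = 1

Ratio test: |a_{n+1}/a_n| = ((n+1)³ + (n+1) + 4)/(n³ + n + 4) → 1 as n → ∞.
Successive powers of (x − 1) differ by 2, so the series converges when |x − 1|² · 1 < 1, i.e. |x − 1| < √(1) = 1. So R = 1.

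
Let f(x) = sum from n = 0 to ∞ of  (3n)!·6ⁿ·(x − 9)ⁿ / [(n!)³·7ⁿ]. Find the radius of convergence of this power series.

By the ratio test, |a_{n+1}/a_n| = (3n+1)·(3n+2)·(3n+3)/(n+1)³ · 6/7 → 162/7.
The series converges when 162/7 · |x − 9| < 1, giving R = 7/162.

R = 7/162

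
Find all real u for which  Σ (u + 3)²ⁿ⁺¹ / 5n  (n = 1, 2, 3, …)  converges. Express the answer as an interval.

The ratio of consecutive coefficients is 5n/5(n+1) → 1.
Since the exponent of (u + 3) increases by 2 each term, convergence requires |u + 3|² < 1, hence R = 1.
At u = -2: the terms behave like c/n; limit comparison with the harmonic series gives divergence.
Endpoint u = -4: the terms are asymptotic to a nonzero constant times 1/n, so the series diverges by limit comparison with Σ 1/n.

(-4, -2)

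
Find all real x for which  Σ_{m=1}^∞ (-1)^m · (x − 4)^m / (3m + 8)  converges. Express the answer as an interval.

(3, 5]

Ratio test: |a_{m+1}/a_m| = (3m + 8)/(3(m+1) + 8) → 1 as m → ∞.
So the series converges when |x − 4| < 1 and diverges when |x − 4| > 1; R = 1.
Check x = 5: an alternating series whose terms decrease to 0 in absolute value, so it converges by the Leibniz criterion.
When x = 3, the terms are asymptotic to a nonzero constant times 1/m, so the series diverges by limit comparison with Σ 1/m.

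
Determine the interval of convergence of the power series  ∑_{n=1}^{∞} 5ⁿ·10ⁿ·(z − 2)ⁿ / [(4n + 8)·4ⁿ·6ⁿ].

Apply the ratio test: |a_{n+1}| / |a_n| = [(4n + 8)/(4(n+1) + 8)] · 5·10/(4·6), which tends to 25/12 as n → ∞.
Hence the series converges for |z − 2| < 1/(25/12) = 12/25, so the radius of convergence is 12/25.
When z = 62/25, comparison with the harmonic series Σ 1/n shows the series diverges.
Endpoint z = 38/25: the terms alternate in sign and decrease monotonically to 0 in absolute value (size ~ c/n), so the alternating series test gives convergence.

[38/25, 62/25)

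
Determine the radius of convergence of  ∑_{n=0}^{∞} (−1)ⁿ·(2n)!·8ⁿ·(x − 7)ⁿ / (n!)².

The ratio of consecutive coefficients is (2n+1)·(2n+2)/(n+1)² · 8 → 32.
Hence the series converges for |x − 7| < 1/(32) = 1/32, so the radius of convergence is 1/32.

R = 1/32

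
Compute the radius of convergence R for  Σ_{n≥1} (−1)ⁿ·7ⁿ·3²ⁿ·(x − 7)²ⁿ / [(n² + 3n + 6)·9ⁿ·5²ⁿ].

By the ratio test, |a_{n+1}/a_n| = [(n² + 3n + 6)/((n+1)² + 3(n+1) + 6)] · 7·9/(9·25) → 7/25.
Successive powers of (x − 7) differ by 2, so the series converges when |x − 7|² · 7/25 < 1, i.e. |x − 7| < √(25/7). So R = 5√7/7.

R = 5√7/7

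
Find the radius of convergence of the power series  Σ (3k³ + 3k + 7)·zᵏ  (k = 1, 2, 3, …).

Apply the ratio test: |a_{k+1}| / |a_k| = (3(k+1)³ + 3(k+1) + 7)/(3k³ + 3k + 7), which tends to 1 as k → ∞.
Hence R = 1.

R = 1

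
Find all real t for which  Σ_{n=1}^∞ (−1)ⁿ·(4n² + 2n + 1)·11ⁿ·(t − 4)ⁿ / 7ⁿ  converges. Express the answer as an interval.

By the ratio test, |a_{n+1}/a_n| = [(4(n+1)² + 2(n+1) + 1)/(4n² + 2n + 1)] · 11/7 → 11/7.
Hence the series converges for |t − 4| < 1/(11/7) = 7/11, so the radius of convergence is 7/11.
Endpoint t = 51/11: the terms have absolute value of order n², which does not tend to 0, so the series diverges by the divergence test.
Check t = 37/11: the n-th term does not approach 0; divergence by the term test.

(37/11, 51/11)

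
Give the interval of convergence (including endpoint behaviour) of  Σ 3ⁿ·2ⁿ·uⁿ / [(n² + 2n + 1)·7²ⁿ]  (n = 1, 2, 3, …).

[-49/6, 49/6]

By the ratio test, |a_{n+1}/a_n| = [(n² + 2n + 1)/((n+1)² + 2(n+1) + 1)] · 3·2/49 → 6/49.
The series converges when 6/49 · |u| < 1, giving R = 49/6.
Check u = 49/6: the terms are on the order of 1/n², so the series converges absolutely by comparison with the p-series (p = 2 > 1).
Endpoint u = -49/6: absolute convergence follows by limit comparison with Σ 1/n².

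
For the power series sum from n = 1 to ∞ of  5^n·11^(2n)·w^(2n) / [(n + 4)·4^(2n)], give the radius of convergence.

By the ratio test, |a_{n+1}/a_n| = [(n + 4)/((n+1) + 4)] · 5·121/16 → 605/16.
Writing y = w², the series in y has radius 16/605, so |w| < √(16/605) and R = 4√5/55.

R = 4√5/55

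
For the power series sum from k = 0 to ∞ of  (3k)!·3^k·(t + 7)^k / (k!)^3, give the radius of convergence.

R = 1/81

Apply the ratio test: |a_{k+1}| / |a_k| = (3k+1)·(3k+2)·(3k+3)/(k+1)³ · 3, which tends to 81 as k → ∞.
Thus R = 1/(81) = 1/81.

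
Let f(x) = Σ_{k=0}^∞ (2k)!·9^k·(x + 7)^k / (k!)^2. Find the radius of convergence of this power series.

The ratio of consecutive coefficients is (2k+1)·(2k+2)/(k+1)² · 9 → 36.
Thus R = 1/(36) = 1/36.

R = 1/36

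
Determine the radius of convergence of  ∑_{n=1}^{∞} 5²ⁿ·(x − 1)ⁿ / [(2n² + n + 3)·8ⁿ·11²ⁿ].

By the ratio test, |a_{n+1}/a_n| = [(2n² + n + 3)/(2(n+1)² + (n+1) + 3)] · 25/(8·121) → 25/968.
Convergence for |x − 1| · 25/968 < 1, i.e. |x − 1| < 968/25. So R = 968/25.

R = 968/25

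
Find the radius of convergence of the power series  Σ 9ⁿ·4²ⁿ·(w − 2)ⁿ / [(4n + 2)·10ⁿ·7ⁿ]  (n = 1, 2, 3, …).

By the ratio test, |a_{n+1}/a_n| = [(4n + 2)/(4(n+1) + 2)] · 9·16/(10·7) → 72/35.
Hence the series converges for |w − 2| < 1/(72/35) = 35/72, so the radius of convergence is 35/72.

R = 35/72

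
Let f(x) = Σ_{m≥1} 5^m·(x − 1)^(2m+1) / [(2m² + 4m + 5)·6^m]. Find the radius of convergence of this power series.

R = √30/5

Apply the ratio test: |a_{m+1}| / |a_m| = [(2m² + 4m + 5)/(2(m+1)² + 4(m+1) + 5)] · 5/6, which tends to 5/6 as m → ∞.
Successive powers of (x − 1) differ by 2, so the series converges when |x − 1|² · 5/6 < 1, i.e. |x − 1| < √(6/5). So R = √30/5.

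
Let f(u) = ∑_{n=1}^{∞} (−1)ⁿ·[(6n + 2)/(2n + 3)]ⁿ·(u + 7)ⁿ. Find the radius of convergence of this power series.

Applying the root test, |a_n|^(1/n) = (6n + 2)/(2n + 3) → 3.
Convergence for |u + 7| · 3 < 1, i.e. |u + 7| < 1/3. So R = 1/3.

R = 1/3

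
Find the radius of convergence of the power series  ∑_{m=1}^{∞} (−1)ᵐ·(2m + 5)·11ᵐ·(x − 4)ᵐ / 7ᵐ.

By the ratio test, |a_{m+1}/a_m| = [(2(m+1) + 5)/(2m + 5)] · 11/7 → 11/7.
Convergence for |x − 4| · 11/7 < 1, i.e. |x − 4| < 7/11. So R = 7/11.

R = 7/11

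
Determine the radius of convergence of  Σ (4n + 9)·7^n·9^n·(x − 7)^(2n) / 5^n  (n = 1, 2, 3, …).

The ratio of consecutive coefficients is [(4(n+1) + 9)/(4n + 9)] · 7·9/5 → 63/5.
Successive powers of (x − 7) differ by 2, so the series converges when |x − 7|² · 63/5 < 1, i.e. |x − 7| < √(5/63). So R = √35/21.

R = √35/21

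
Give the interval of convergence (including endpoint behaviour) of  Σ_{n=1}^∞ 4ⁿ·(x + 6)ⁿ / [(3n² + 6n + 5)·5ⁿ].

[-29/4, -19/4]

Apply the ratio test: |a_{n+1}| / |a_n| = [(3n² + 6n + 5)/(3(n+1)² + 6(n+1) + 5)] · 4/5, which tends to 4/5 as n → ∞.
The series converges when 4/5 · |x + 6| < 1, giving R = 5/4.
When x = -19/4, the terms are on the order of 1/n², so the series converges absolutely by comparison with the p-series (p = 2 > 1).
Check x = -29/4: the terms are on the order of 1/n², so the series converges absolutely by comparison with the p-series (p = 2 > 1).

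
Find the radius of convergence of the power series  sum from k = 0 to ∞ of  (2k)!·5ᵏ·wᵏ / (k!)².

Ratio test: |a_{k+1}/a_k| = (2k+1)·(2k+2)/(k+1)² · 5 → 20 as k → ∞.
The series converges when 20 · |w| < 1, giving R = 1/20.

R = 1/20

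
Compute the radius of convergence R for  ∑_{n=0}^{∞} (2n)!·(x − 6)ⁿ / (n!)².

Apply the ratio test: |a_{n+1}| / |a_n| = (2n+1)·(2n+2)/(n+1)², which tends to 4 as n → ∞.
Thus R = 1/(4) = 1/4.

R = 1/4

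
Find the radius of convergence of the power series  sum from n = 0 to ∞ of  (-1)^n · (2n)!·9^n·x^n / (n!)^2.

R = 1/36

Apply the ratio test: |a_{n+1}| / |a_n| = (2n+1)·(2n+2)/(n+1)² · 9, which tends to 36 as n → ∞.
The series converges when 36 · |x| < 1, giving R = 1/36.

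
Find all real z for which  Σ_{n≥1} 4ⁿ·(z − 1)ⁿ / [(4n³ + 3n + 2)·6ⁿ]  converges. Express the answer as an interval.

The ratio of consecutive coefficients is [(4n³ + 3n + 2)/(4(n+1)³ + 3(n+1) + 2)] · 4/6 → 2/3.
Convergence for |z − 1| · 2/3 < 1, i.e. |z − 1| < 3/2. So R = 3/2.
Endpoint z = 5/2: absolute convergence follows by limit comparison with Σ 1/n³.
Endpoint z = -1/2: absolute convergence follows by limit comparison with Σ 1/n³.

[-1/2, 5/2]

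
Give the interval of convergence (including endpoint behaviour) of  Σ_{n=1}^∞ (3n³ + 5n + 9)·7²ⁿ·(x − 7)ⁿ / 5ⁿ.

By the ratio test, |a_{n+1}/a_n| = [(3(n+1)³ + 5(n+1) + 9)/(3n³ + 5n + 9)] · 49/5 → 49/5.
Convergence for |x − 7| · 49/5 < 1, i.e. |x − 7| < 5/49. So R = 5/49.
When x = 348/49, the n-th term does not approach 0; divergence by the term test.
When x = 338/49, the terms have absolute value of order n³, which does not tend to 0, so the series diverges by the divergence test.

(338/49, 348/49)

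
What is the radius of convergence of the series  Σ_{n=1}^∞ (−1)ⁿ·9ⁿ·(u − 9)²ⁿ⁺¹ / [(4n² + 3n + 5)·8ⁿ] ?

R = 2√2/3

Ratio test: |a_{n+1}/a_n| = [(4n² + 3n + 5)/(4(n+1)² + 3(n+1) + 5)] · 9/8 → 9/8 as n → ∞.
Since the exponent of (u − 9) increases by 2 each term, convergence requires |u − 9|² < 8/9, hence R = 2√2/3.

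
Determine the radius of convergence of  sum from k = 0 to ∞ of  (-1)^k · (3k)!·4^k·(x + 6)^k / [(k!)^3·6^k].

Apply the ratio test: |a_{k+1}| / |a_k| = (3k+1)·(3k+2)·(3k+3)/(k+1)³ · 4/6, which tends to 18 as k → ∞.
The series converges when 18 · |x + 6| < 1, giving R = 1/18.

R = 1/18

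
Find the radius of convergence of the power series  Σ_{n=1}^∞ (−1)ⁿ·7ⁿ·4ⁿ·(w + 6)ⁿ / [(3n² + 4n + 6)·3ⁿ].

The ratio of consecutive coefficients is [(3n² + 4n + 6)/(3(n+1)² + 4(n+1) + 6)] · 7·4/3 → 28/3.
Convergence for |w + 6| · 28/3 < 1, i.e. |w + 6| < 3/28. So R = 3/28.

R = 3/28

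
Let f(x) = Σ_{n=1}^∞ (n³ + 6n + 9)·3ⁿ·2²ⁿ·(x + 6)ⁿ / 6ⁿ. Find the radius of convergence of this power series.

The ratio of consecutive coefficients is [((n+1)³ + 6(n+1) + 9)/(n³ + 6n + 9)] · 3·4/6 → 2.
The series converges when 2 · |x + 6| < 1, giving R = 1/2.

R = 1/2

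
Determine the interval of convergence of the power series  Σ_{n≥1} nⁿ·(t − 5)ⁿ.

Applying the root test, |a_n|^(1/n) = n → ∞.
Since the n-th root of |a_n| is unbounded, the series converges only at t = 5; R = 0.

{5}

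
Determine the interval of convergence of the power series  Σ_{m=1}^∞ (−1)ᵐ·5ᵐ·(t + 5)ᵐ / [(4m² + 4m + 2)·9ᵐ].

[-34/5, -16/5]

Ratio test: |a_{m+1}/a_m| = [(4m² + 4m + 2)/(4(m+1)² + 4(m+1) + 2)] · 5/9 → 5/9 as m → ∞.
The series converges when 5/9 · |t + 5| < 1, giving R = 9/5.
When t = -16/5, the terms are on the order of 1/m², so the series converges absolutely by comparison with the p-series (p = 2 > 1).
Endpoint t = -34/5: the terms are on the order of 1/m², so the series converges absolutely by comparison with the p-series (p = 2 > 1).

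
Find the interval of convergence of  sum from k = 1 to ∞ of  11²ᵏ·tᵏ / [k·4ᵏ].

[-4/121, 4/121)

The ratio of consecutive coefficients is [k/(k+1)] · 121/4 → 121/4.
The series converges when 121/4 · |t| < 1, giving R = 4/121.
Check t = 4/121: comparison with the harmonic series Σ 1/k shows the series diverges.
Endpoint t = -4/121: an alternating series whose terms decrease to 0 in absolute value, so it converges by the Leibniz criterion.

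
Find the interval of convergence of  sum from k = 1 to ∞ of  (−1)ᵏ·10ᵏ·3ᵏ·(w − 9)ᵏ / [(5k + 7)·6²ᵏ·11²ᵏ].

(-681/5, 771/5]

Ratio test: |a_{k+1}/a_k| = [(5k + 7)/(5(k+1) + 7)] · 10·3/(36·121) → 5/726 as k → ∞.
Convergence for |w − 9| · 5/726 < 1, i.e. |w − 9| < 726/5. So R = 726/5.
Check w = 771/5: convergence follows from the alternating series test (terms decrease monotonically to 0).
Check w = -681/5: comparison with the harmonic series Σ 1/k shows the series diverges.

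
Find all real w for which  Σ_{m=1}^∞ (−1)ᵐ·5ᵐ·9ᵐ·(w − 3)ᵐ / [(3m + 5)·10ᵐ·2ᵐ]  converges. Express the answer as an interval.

(23/9, 31/9]

Ratio test: |a_{m+1}/a_m| = [(3m + 5)/(3(m+1) + 5)] · 5·9/(10·2) → 9/4 as m → ∞.
The series converges when 9/4 · |w − 3| < 1, giving R = 4/9.
Endpoint w = 31/9: the terms alternate in sign and decrease monotonically to 0 in absolute value (size ~ c/m), so the alternating series test gives convergence.
When w = 23/9, the terms behave like c/m; limit comparison with the harmonic series gives divergence.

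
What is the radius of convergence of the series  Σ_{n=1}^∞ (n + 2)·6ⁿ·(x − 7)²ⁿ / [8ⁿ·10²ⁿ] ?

The ratio of consecutive coefficients is [((n+1) + 2)/(n + 2)] · 6/(8·100) → 3/400.
Successive powers of (x − 7) differ by 2, so the series converges when |x − 7|² · 3/400 < 1, i.e. |x − 7| < √(400/3). So R = 20√3/3.

R = 20√3/3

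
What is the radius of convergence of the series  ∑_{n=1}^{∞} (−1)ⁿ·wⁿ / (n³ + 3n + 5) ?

Apply the ratio test: |a_{n+1}| / |a_n| = (n³ + 3n + 5)/((n+1)³ + 3(n+1) + 5), which tends to 1 as n → ∞.
Hence R = 1.

R = 1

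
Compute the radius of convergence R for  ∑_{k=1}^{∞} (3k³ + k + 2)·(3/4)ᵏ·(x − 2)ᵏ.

R = 4/3

Apply the ratio test: |a_{k+1}| / |a_k| = [(3(k+1)³ + (k+1) + 2)/(3k³ + k + 2)] · 3/4, which tends to 3/4 as k → ∞.
Hence the series converges for |x − 2| < 1/(3/4) = 4/3, so the radius of convergence is 4/3.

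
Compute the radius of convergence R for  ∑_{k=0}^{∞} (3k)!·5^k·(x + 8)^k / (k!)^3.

Ratio test: |a_{k+1}/a_k| = (3k+1)·(3k+2)·(3k+3)/(k+1)³ · 5 → 135 as k → ∞.
Thus R = 1/(135) = 1/135.

R = 1/135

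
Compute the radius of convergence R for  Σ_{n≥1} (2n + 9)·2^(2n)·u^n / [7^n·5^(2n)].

By the ratio test, |a_{n+1}/a_n| = [(2(n+1) + 9)/(2n + 9)] · 4/(7·25) → 4/175.
The series converges when 4/175 · |u| < 1, giving R = 175/4.

R = 175/4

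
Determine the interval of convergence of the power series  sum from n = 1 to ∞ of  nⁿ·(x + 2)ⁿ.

By the Cauchy root test, |a_n|^(1/n) = n → ∞.
Since the n-th root of |a_n| is unbounded, the series converges only at x = -2; R = 0.

{-2}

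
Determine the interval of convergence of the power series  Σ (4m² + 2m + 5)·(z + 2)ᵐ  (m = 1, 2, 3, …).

The ratio of consecutive coefficients is (4(m+1)² + 2(m+1) + 5)/(4m² + 2m + 5) → 1.
Convergence for |z + 2| < 1, so R = 1.
Endpoint z = -1: the terms do not tend to 0, so the series diverges.
Endpoint z = -3: the m-th term does not approach 0; divergence by the term test.

(-3, -1)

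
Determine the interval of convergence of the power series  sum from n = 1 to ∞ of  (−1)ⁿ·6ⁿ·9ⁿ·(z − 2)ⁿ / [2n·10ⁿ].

Apply the ratio test: |a_{n+1}| / |a_n| = [2n/2(n+1)] · 6·9/10, which tends to 27/5 as n → ∞.
Convergence for |z − 2| · 27/5 < 1, i.e. |z − 2| < 5/27. So R = 5/27.
When z = 59/27, an alternating series whose terms decrease to 0 in absolute value, so it converges by the Leibniz criterion.
Check z = 49/27: the terms are asymptotic to a nonzero constant times 1/n, so the series diverges by limit comparison with Σ 1/n.

(49/27, 59/27]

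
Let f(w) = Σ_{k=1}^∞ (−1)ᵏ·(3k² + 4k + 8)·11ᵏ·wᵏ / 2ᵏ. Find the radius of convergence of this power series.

R = 2/11

The ratio of consecutive coefficients is [(3(k+1)² + 4(k+1) + 8)/(3k² + 4k + 8)] · 11/2 → 11/2.
Hence the series converges for |w| < 1/(11/2) = 2/11, so the radius of convergence is 2/11.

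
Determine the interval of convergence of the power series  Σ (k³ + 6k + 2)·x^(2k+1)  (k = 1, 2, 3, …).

By the ratio test, |a_{k+1}/a_k| = ((k+1)³ + 6(k+1) + 2)/(k³ + 6k + 2) → 1.
Since the exponent of x increases by 2 each term, convergence requires |x|² < 1, hence R = 1.
Endpoint x = 1: the terms have absolute value of order k³, which does not tend to 0, so the series diverges by the divergence test.
At x = -1: the k-th term does not approach 0; divergence by the term test.

(-1, 1)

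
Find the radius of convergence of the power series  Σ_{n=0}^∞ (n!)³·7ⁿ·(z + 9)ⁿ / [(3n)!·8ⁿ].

R = 216/7

By the ratio test, |a_{n+1}/a_n| = (n+1)³/[(3n+1)·(3n+2)·(3n+3)] · 7/8 → 7/216.
Convergence for |z + 9| · 7/216 < 1, i.e. |z + 9| < 216/7. So R = 216/7.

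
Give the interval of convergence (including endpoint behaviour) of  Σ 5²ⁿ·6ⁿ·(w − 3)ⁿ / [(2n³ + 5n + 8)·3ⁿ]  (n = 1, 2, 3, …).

By the ratio test, |a_{n+1}/a_n| = [(2n³ + 5n + 8)/(2(n+1)³ + 5(n+1) + 8)] · 25·6/3 → 50.
Convergence for |w − 3| · 50 < 1, i.e. |w − 3| < 1/50. So R = 1/50.
Endpoint w = 151/50: the series is dominated by a constant times Σ 1/n³, which converges (p = 3 > 1).
Endpoint w = 149/50: the series is dominated by a constant times Σ 1/n³, which converges (p = 3 > 1).

[149/50, 151/50]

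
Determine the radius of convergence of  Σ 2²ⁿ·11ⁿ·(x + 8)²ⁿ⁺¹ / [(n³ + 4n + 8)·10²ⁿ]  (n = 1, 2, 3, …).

R = 5√11/11

Ratio test: |a_{n+1}/a_n| = [(n³ + 4n + 8)/((n+1)³ + 4(n+1) + 8)] · 4·11/100 → 11/25 as n → ∞.
Since the exponent of (x + 8) increases by 2 each term, convergence requires |x + 8|² < 25/11, hence R = 5√11/11.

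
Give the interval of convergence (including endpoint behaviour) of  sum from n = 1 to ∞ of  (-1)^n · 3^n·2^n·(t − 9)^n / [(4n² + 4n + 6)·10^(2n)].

Ratio test: |a_{n+1}/a_n| = [(4n² + 4n + 6)/(4(n+1)² + 4(n+1) + 6)] · 3·2/100 → 3/50 as n → ∞.
Hence the series converges for |t − 9| < 1/(3/50) = 50/3, so the radius of convergence is 50/3.
When t = 77/3, the terms are on the order of 1/n², so the series converges absolutely by comparison with the p-series (p = 2 > 1).
At t = -23/3: the terms are on the order of 1/n², so the series converges absolutely by comparison with the p-series (p = 2 > 1).

[-23/3, 77/3]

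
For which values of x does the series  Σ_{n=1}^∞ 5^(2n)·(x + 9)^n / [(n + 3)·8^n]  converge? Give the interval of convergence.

[-233/25, -217/25)

Ratio test: |a_{n+1}/a_n| = [(n + 3)/((n+1) + 3)] · 25/8 → 25/8 as n → ∞.
Hence the series converges for |x + 9| < 1/(25/8) = 8/25, so the radius of convergence is 8/25.
At x = -217/25: the terms behave like c/n; limit comparison with the harmonic series gives divergence.
Check x = -233/25: convergence follows from the alternating series test (terms decrease monotonically to 0).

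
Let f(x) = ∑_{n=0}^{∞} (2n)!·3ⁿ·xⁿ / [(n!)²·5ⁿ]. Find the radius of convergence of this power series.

Ratio test: |a_{n+1}/a_n| = (2n+1)·(2n+2)/(n+1)² · 3/5 → 12/5 as n → ∞.
Hence the series converges for |x| < 1/(12/5) = 5/12, so the radius of convergence is 5/12.

R = 5/12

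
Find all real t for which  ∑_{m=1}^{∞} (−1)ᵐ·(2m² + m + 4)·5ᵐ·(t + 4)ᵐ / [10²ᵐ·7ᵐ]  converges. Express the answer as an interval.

(-144, 136)

Apply the ratio test: |a_{m+1}| / |a_m| = [(2(m+1)² + (m+1) + 4)/(2m² + m + 4)] · 5/(100·7), which tends to 1/140 as m → ∞.
Thus R = 1/(1/140) = 140.
Endpoint t = 136: the m-th term does not approach 0; divergence by the term test.
Endpoint t = -144: the m-th term does not approach 0; divergence by the term test.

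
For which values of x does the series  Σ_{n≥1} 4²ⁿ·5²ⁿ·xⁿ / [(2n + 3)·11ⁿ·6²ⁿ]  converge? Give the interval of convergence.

Ratio test: |a_{n+1}/a_n| = [(2n + 3)/(2(n+1) + 3)] · 16·25/(11·36) → 100/99 as n → ∞.
Convergence for |x| · 100/99 < 1, i.e. |x| < 99/100. So R = 99/100.
Endpoint x = 99/100: the terms are asymptotic to a nonzero constant times 1/n, so the series diverges by limit comparison with Σ 1/n.
Endpoint x = -99/100: the terms alternate in sign and decrease monotonically to 0 in absolute value (size ~ c/n), so the alternating series test gives convergence.

[-99/100, 99/100)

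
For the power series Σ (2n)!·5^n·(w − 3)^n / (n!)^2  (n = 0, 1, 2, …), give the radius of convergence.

Ratio test: |a_{n+1}/a_n| = (2n+1)·(2n+2)/(n+1)² · 5 → 20 as n → ∞.
Convergence for |w − 3| · 20 < 1, i.e. |w − 3| < 1/20. So R = 1/20.

R = 1/20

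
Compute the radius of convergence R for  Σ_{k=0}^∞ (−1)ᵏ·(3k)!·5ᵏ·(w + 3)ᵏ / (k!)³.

R = 1/135

By the ratio test, |a_{k+1}/a_k| = (3k+1)·(3k+2)·(3k+3)/(k+1)³ · 5 → 135.
The series converges when 135 · |w + 3| < 1, giving R = 1/135.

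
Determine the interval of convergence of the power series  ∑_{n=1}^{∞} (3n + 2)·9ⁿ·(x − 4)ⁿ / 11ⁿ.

Ratio test: |a_{n+1}/a_n| = [(3(n+1) + 2)/(3n + 2)] · 9/11 → 9/11 as n → ∞.
Convergence for |x − 4| · 9/11 < 1, i.e. |x − 4| < 11/9. So R = 11/9.
Endpoint x = 47/9: the terms have absolute value of order n, which does not tend to 0, so the series diverges by the divergence test.
When x = 25/9, the terms do not tend to 0, so the series diverges.

(25/9, 47/9)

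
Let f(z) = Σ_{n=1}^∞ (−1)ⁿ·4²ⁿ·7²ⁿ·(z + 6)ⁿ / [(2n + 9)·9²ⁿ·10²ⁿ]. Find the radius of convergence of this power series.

R = 2025/196

Ratio test: |a_{n+1}/a_n| = [(2n + 9)/(2(n+1) + 9)] · 16·49/(81·100) → 196/2025 as n → ∞.
Convergence for |z + 6| · 196/2025 < 1, i.e. |z + 6| < 2025/196. So R = 2025/196.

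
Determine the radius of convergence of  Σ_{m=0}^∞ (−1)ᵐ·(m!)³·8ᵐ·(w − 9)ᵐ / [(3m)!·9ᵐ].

R = 243/8

Ratio test: |a_{m+1}/a_m| = (m+1)³/[(3m+1)·(3m+2)·(3m+3)] · 8/9 → 8/243 as m → ∞.
Hence the series converges for |w − 9| < 1/(8/243) = 243/8, so the radius of convergence is 243/8.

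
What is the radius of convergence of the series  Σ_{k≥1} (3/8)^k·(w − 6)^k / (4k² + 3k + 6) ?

R = 8/3

By the ratio test, |a_{k+1}/a_k| = [(4k² + 3k + 6)/(4(k+1)² + 3(k+1) + 6)] · 3/8 → 3/8.
Thus R = 1/(3/8) = 8/3.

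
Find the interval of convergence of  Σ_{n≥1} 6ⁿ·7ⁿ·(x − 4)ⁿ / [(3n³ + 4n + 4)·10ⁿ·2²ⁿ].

Apply the ratio test: |a_{n+1}| / |a_n| = [(3n³ + 4n + 4)/(3(n+1)³ + 4(n+1) + 4)] · 6·7/(10·4), which tends to 21/20 as n → ∞.
Convergence for |x − 4| · 21/20 < 1, i.e. |x − 4| < 20/21. So R = 20/21.
Endpoint x = 104/21: the series is dominated by a constant times Σ 1/n³, which converges (p = 3 > 1).
At x = 64/21: the series is dominated by a constant times Σ 1/n³, which converges (p = 3 > 1).

[64/21, 104/21]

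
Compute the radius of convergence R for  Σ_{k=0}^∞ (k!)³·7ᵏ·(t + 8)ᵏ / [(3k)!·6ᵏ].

R = 162/7

Apply the ratio test: |a_{k+1}| / |a_k| = (k+1)³/[(3k+1)·(3k+2)·(3k+3)] · 7/6, which tends to 7/162 as k → ∞.
The series converges when 7/162 · |t + 8| < 1, giving R = 162/7.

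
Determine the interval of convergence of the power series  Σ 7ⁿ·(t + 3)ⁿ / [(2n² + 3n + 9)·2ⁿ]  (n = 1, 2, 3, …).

[-23/7, -19/7]

Ratio test: |a_{n+1}/a_n| = [(2n² + 3n + 9)/(2(n+1)² + 3(n+1) + 9)] · 7/2 → 7/2 as n → ∞.
Thus R = 1/(7/2) = 2/7.
When t = -19/7, the series is dominated by a constant times Σ 1/n², which converges (p = 2 > 1).
Check t = -23/7: the terms are on the order of 1/n², so the series converges absolutely by comparison with the p-series (p = 2 > 1).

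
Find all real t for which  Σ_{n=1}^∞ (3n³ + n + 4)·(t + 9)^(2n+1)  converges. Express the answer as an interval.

(-10, -8)

Ratio test: |a_{n+1}/a_n| = (3(n+1)³ + (n+1) + 4)/(3n³ + n + 4) → 1 as n → ∞.
Writing y = (t + 9)², the series in y has radius 1, so |t + 9| < √(1) = 1 and R = 1.
When t = -8, the n-th term does not approach 0; divergence by the term test.
Check t = -10: the n-th term does not approach 0; divergence by the term test.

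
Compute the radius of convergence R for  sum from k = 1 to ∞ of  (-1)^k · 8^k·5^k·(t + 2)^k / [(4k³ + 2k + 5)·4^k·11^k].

Apply the ratio test: |a_{k+1}| / |a_k| = [(4k³ + 2k + 5)/(4(k+1)³ + 2(k+1) + 5)] · 8·5/(4·11), which tends to 10/11 as k → ∞.
Thus R = 1/(10/11) = 11/10.

R = 11/10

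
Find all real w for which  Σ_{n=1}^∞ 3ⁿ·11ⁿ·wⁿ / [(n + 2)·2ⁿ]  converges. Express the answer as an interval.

By the ratio test, |a_{n+1}/a_n| = [(n + 2)/((n+1) + 2)] · 3·11/2 → 33/2.
Hence the series converges for |w| < 1/(33/2) = 2/33, so the radius of convergence is 2/33.
Endpoint w = 2/33: the terms are asymptotic to a nonzero constant times 1/n, so the series diverges by limit comparison with Σ 1/n.
Check w = -2/33: the terms alternate in sign and decrease monotonically to 0 in absolute value (size ~ c/n), so the alternating series test gives convergence.

[-2/33, 2/33)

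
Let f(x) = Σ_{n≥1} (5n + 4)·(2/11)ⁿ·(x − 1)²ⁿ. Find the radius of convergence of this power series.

Apply the ratio test: |a_{n+1}| / |a_n| = [(5(n+1) + 4)/(5n + 4)] · 2/11, which tends to 2/11 as n → ∞.
Successive powers of (x − 1) differ by 2, so the series converges when |x − 1|² · 2/11 < 1, i.e. |x − 1| < √(11/2). So R = √22/2.

R = √22/2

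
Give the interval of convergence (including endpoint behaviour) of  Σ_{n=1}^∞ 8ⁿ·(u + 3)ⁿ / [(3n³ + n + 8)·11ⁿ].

[-35/8, -13/8]

The ratio of consecutive coefficients is [(3n³ + n + 8)/(3(n+1)³ + (n+1) + 8)] · 8/11 → 8/11.
Thus R = 1/(8/11) = 11/8.
At u = -13/8: the series is dominated by a constant times Σ 1/n³, which converges (p = 3 > 1).
Endpoint u = -35/8: the series is dominated by a constant times Σ 1/n³, which converges (p = 3 > 1).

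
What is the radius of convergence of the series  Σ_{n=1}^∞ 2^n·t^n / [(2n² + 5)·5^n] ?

R = 5/2

Ratio test: |a_{n+1}/a_n| = [(2n² + 5)/(2(n+1)² + 5)] · 2/5 → 2/5 as n → ∞.
The series converges when 2/5 · |t| < 1, giving R = 5/2.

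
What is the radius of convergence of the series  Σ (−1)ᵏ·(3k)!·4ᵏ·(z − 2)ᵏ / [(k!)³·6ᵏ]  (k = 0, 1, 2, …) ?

Ratio test: |a_{k+1}/a_k| = (3k+1)·(3k+2)·(3k+3)/(k+1)³ · 4/6 → 18 as k → ∞.
Hence the series converges for |z − 2| < 1/(18) = 1/18, so the radius of convergence is 1/18.

R = 1/18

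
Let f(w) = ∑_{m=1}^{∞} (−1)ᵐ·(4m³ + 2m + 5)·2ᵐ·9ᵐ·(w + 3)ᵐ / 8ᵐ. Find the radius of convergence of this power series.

By the ratio test, |a_{m+1}/a_m| = [(4(m+1)³ + 2(m+1) + 5)/(4m³ + 2m + 5)] · 2·9/8 → 9/4.
Hence the series converges for |w + 3| < 1/(9/4) = 4/9, so the radius of convergence is 4/9.

R = 4/9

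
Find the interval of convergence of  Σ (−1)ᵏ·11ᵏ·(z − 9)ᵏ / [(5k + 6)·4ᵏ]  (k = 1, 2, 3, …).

By the ratio test, |a_{k+1}/a_k| = [(5k + 6)/(5(k+1) + 6)] · 11/4 → 11/4.
Thus R = 1/(11/4) = 4/11.
When z = 103/11, the terms alternate in sign and decrease monotonically to 0 in absolute value (size ~ c/k), so the alternating series test gives convergence.
At z = 95/11: comparison with the harmonic series Σ 1/k shows the series diverges.

(95/11, 103/11]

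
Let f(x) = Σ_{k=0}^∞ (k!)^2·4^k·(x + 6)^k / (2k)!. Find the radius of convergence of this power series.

Apply the ratio test: |a_{k+1}| / |a_k| = (k+1)²/[(2k+1)·(2k+2)] · 4, which tends to 1 as k → ∞.
Convergence for |x + 6| < 1, so R = 1.

R = 1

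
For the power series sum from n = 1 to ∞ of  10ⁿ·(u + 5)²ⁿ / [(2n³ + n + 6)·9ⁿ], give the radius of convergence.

R = 3√10/10

The ratio of consecutive coefficients is [(2n³ + n + 6)/(2(n+1)³ + (n+1) + 6)] · 10/9 → 10/9.
Since the exponent of (u + 5) increases by 2 each term, convergence requires |u + 5|² < 9/10, hence R = 3√10/10.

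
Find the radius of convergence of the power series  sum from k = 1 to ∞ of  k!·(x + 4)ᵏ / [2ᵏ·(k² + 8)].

By the ratio test, |a_{k+1}/a_k| = (k+1) · 1/2 · (k² + 8)/((k+1)² + 8) → ∞.
The ratio grows without bound, so the series diverges whenever (x + 4) ≠ 0; it converges only at x = -4. R = 0.

R = 0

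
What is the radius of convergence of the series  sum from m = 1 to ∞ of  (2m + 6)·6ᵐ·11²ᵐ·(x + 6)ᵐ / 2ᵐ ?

R = 1/363

The ratio of consecutive coefficients is [(2(m+1) + 6)/(2m + 6)] · 6·121/2 → 363.
Hence the series converges for |x + 6| < 1/(363) = 1/363, so the radius of convergence is 1/363.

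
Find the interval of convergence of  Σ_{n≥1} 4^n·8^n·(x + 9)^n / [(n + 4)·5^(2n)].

Ratio test: |a_{n+1}/a_n| = [(n + 4)/((n+1) + 4)] · 4·8/25 → 32/25 as n → ∞.
The series converges when 32/25 · |x + 9| < 1, giving R = 25/32.
Endpoint x = -263/32: comparison with the harmonic series Σ 1/n shows the series diverges.
Endpoint x = -313/32: an alternating series whose terms decrease to 0 in absolute value, so it converges by the Leibniz criterion.

[-313/32, -263/32)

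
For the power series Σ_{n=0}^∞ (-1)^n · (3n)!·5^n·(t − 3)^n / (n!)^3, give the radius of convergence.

By the ratio test, |a_{n+1}/a_n| = (3n+1)·(3n+2)·(3n+3)/(n+1)³ · 5 → 135.
The series converges when 135 · |t − 3| < 1, giving R = 1/135.

R = 1/135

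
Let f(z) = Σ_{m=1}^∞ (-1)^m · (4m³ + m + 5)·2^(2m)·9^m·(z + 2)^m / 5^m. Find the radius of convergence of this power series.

R = 5/36

The ratio of consecutive coefficients is [(4(m+1)³ + (m+1) + 5)/(4m³ + m + 5)] · 4·9/5 → 36/5.
The series converges when 36/5 · |z + 2| < 1, giving R = 5/36.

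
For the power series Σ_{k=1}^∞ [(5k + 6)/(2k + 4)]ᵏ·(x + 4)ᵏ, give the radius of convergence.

Root test: |a_k|^(1/k) = (5k + 6)/(2k + 4) → 5/2.
Hence the series converges for |x + 4| < 1/(5/2) = 2/5, so the radius of convergence is 2/5.

R = 2/5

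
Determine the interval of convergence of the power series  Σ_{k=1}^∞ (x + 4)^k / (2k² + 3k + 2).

By the ratio test, |a_{k+1}/a_k| = (2k² + 3k + 2)/(2(k+1)² + 3(k+1) + 2) → 1.
So the series converges when |x + 4| < 1 and diverges when |x + 4| > 1; R = 1.
Check x = -3: the terms are on the order of 1/k², so the series converges absolutely by comparison with the p-series (p = 2 > 1).
When x = -5, absolute convergence follows by limit comparison with Σ 1/k².

[-5, -3]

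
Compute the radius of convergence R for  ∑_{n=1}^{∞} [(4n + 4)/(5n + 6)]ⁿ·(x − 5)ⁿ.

By the Cauchy root test, |a_n|^(1/n) = (4n + 4)/(5n + 6) → 4/5.
Convergence for |x − 5| · 4/5 < 1, i.e. |x − 5| < 5/4. So R = 5/4.

R = 5/4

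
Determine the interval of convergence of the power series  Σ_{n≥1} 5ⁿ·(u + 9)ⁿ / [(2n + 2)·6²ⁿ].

[-81/5, -9/5)

By the ratio test, |a_{n+1}/a_n| = [(2n + 2)/(2(n+1) + 2)] · 5/36 → 5/36.
Hence the series converges for |u + 9| < 1/(5/36) = 36/5, so the radius of convergence is 36/5.
Check u = -9/5: comparison with the harmonic series Σ 1/n shows the series diverges.
At u = -81/5: the terms alternate in sign and decrease monotonically to 0 in absolute value (size ~ c/n), so the alternating series test gives convergence.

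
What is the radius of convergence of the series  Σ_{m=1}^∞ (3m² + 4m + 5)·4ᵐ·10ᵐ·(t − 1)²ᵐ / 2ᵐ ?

R = √5/10

Apply the ratio test: |a_{m+1}| / |a_m| = [(3(m+1)² + 4(m+1) + 5)/(3m² + 4m + 5)] · 4·10/2, which tends to 20 as m → ∞.
Successive powers of (t − 1) differ by 2, so the series converges when |t − 1|² · 20 < 1, i.e. |t − 1| < √(1/20). So R = √5/10.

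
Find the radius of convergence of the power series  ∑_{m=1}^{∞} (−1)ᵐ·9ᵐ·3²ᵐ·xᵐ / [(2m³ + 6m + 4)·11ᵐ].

R = 11/81

The ratio of consecutive coefficients is [(2m³ + 6m + 4)/(2(m+1)³ + 6(m+1) + 4)] · 9·9/11 → 81/11.
Hence the series converges for |x| < 1/(81/11) = 11/81, so the radius of convergence is 11/81.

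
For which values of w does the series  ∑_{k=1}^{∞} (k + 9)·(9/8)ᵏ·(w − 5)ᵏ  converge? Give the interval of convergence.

Apply the ratio test: |a_{k+1}| / |a_k| = [((k+1) + 9)/(k + 9)] · 9/8, which tends to 9/8 as k → ∞.
Hence the series converges for |w − 5| < 1/(9/8) = 8/9, so the radius of convergence is 8/9.
At w = 53/9: the k-th term does not approach 0; divergence by the term test.
Endpoint w = 37/9: the terms do not tend to 0, so the series diverges.

(37/9, 53/9)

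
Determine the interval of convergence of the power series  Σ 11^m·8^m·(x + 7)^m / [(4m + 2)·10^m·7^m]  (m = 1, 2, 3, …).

[-343/44, -273/44)

Apply the ratio test: |a_{m+1}| / |a_m| = [(4m + 2)/(4(m+1) + 2)] · 11·8/(10·7), which tends to 44/35 as m → ∞.
Convergence for |x + 7| · 44/35 < 1, i.e. |x + 7| < 35/44. So R = 35/44.
Endpoint x = -273/44: comparison with the harmonic series Σ 1/m shows the series diverges.
Endpoint x = -343/44: the terms alternate in sign and decrease monotonically to 0 in absolute value (size ~ c/m), so the alternating series test gives convergence.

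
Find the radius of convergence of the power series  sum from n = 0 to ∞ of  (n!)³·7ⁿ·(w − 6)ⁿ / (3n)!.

Ratio test: |a_{n+1}/a_n| = (n+1)³/[(3n+1)·(3n+2)·(3n+3)] · 7 → 7/27 as n → ∞.
Hence the series converges for |w − 6| < 1/(7/27) = 27/7, so the radius of convergence is 27/7.

R = 27/7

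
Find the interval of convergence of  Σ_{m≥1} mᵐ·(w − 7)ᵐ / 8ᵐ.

{7}

Applying the root test, |a_m|^(1/m) = m/8 → ∞.
Since the m-th root of |a_m| is unbounded, the series converges only at w = 7; R = 0.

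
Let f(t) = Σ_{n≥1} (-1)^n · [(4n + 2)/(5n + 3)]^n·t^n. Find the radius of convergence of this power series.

R = 5/4

By the Cauchy root test, |a_n|^(1/n) = (4n + 2)/(5n + 3) → 4/5.
Hence the series converges for |t| < 1/(4/5) = 5/4, so the radius of convergence is 5/4.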